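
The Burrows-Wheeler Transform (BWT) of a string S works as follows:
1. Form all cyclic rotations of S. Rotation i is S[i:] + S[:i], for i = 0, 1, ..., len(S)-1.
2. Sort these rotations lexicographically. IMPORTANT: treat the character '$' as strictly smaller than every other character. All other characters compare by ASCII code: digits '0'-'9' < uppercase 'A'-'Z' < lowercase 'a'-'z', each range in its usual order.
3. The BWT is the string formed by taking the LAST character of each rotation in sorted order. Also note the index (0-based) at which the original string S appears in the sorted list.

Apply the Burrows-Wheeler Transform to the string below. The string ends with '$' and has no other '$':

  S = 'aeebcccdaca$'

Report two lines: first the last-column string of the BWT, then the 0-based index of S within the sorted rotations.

Answer: acd$eabcccea
3

Derivation:
All 12 rotations (rotation i = S[i:]+S[:i]):
  rot[0] = aeebcccdaca$
  rot[1] = eebcccdaca$a
  rot[2] = ebcccdaca$ae
  rot[3] = bcccdaca$aee
  rot[4] = cccdaca$aeeb
  rot[5] = ccdaca$aeebc
  rot[6] = cdaca$aeebcc
  rot[7] = daca$aeebccc
  rot[8] = aca$aeebcccd
  rot[9] = ca$aeebcccda
  rot[10] = a$aeebcccdac
  rot[11] = $aeebcccdaca
Sorted (with $ < everything):
  sorted[0] = $aeebcccdaca  (last char: 'a')
  sorted[1] = a$aeebcccdac  (last char: 'c')
  sorted[2] = aca$aeebcccd  (last char: 'd')
  sorted[3] = aeebcccdaca$  (last char: '$')
  sorted[4] = bcccdaca$aee  (last char: 'e')
  sorted[5] = ca$aeebcccda  (last char: 'a')
  sorted[6] = cccdaca$aeeb  (last char: 'b')
  sorted[7] = ccdaca$aeebc  (last char: 'c')
  sorted[8] = cdaca$aeebcc  (last char: 'c')
  sorted[9] = daca$aeebccc  (last char: 'c')
  sorted[10] = ebcccdaca$ae  (last char: 'e')
  sorted[11] = eebcccdaca$a  (last char: 'a')
Last column: acd$eabcccea
Original string S is at sorted index 3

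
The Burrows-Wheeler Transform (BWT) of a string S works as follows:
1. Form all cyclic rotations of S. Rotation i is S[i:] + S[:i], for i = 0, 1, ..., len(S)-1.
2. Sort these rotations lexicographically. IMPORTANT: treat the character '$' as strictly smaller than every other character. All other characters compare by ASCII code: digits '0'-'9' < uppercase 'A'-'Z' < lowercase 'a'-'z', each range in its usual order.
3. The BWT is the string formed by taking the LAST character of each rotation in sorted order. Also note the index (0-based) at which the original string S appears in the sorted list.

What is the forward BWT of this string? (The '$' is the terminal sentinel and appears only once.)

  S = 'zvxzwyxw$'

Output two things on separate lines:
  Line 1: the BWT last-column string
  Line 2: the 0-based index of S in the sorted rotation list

All 9 rotations (rotation i = S[i:]+S[:i]):
  rot[0] = zvxzwyxw$
  rot[1] = vxzwyxw$z
  rot[2] = xzwyxw$zv
  rot[3] = zwyxw$zvx
  rot[4] = wyxw$zvxz
  rot[5] = yxw$zvxzw
  rot[6] = xw$zvxzwy
  rot[7] = w$zvxzwyx
  rot[8] = $zvxzwyxw
Sorted (with $ < everything):
  sorted[0] = $zvxzwyxw  (last char: 'w')
  sorted[1] = vxzwyxw$z  (last char: 'z')
  sorted[2] = w$zvxzwyx  (last char: 'x')
  sorted[3] = wyxw$zvxz  (last char: 'z')
  sorted[4] = xw$zvxzwy  (last char: 'y')
  sorted[5] = xzwyxw$zv  (last char: 'v')
  sorted[6] = yxw$zvxzw  (last char: 'w')
  sorted[7] = zvxzwyxw$  (last char: '$')
  sorted[8] = zwyxw$zvx  (last char: 'x')
Last column: wzxzyvw$x
Original string S is at sorted index 7

Answer: wzxzyvw$x
7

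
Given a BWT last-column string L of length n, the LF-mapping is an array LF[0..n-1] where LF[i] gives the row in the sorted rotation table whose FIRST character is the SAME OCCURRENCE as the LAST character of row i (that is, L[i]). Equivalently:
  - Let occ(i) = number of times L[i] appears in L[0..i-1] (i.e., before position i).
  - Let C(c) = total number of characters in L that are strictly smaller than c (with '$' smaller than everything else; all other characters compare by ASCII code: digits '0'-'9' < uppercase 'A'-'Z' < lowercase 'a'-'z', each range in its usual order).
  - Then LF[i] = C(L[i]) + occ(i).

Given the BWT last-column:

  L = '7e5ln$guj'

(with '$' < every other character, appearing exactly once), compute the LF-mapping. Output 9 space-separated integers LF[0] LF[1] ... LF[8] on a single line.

Answer: 2 3 1 6 7 0 4 8 5

Derivation:
Char counts: '$':1, '5':1, '7':1, 'e':1, 'g':1, 'j':1, 'l':1, 'n':1, 'u':1
C (first-col start): C('$')=0, C('5')=1, C('7')=2, C('e')=3, C('g')=4, C('j')=5, C('l')=6, C('n')=7, C('u')=8
L[0]='7': occ=0, LF[0]=C('7')+0=2+0=2
L[1]='e': occ=0, LF[1]=C('e')+0=3+0=3
L[2]='5': occ=0, LF[2]=C('5')+0=1+0=1
L[3]='l': occ=0, LF[3]=C('l')+0=6+0=6
L[4]='n': occ=0, LF[4]=C('n')+0=7+0=7
L[5]='$': occ=0, LF[5]=C('$')+0=0+0=0
L[6]='g': occ=0, LF[6]=C('g')+0=4+0=4
L[7]='u': occ=0, LF[7]=C('u')+0=8+0=8
L[8]='j': occ=0, LF[8]=C('j')+0=5+0=5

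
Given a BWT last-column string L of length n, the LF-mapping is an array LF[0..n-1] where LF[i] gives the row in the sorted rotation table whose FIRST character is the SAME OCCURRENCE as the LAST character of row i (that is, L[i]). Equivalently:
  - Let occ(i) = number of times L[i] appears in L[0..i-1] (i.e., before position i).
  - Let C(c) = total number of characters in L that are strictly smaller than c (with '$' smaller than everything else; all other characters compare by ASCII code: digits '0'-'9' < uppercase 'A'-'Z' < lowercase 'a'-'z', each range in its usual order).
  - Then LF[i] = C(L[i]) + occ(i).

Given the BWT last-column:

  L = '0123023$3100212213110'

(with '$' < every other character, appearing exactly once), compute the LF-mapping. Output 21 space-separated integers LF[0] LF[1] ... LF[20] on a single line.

Char counts: '$':1, '0':5, '1':6, '2':5, '3':4
C (first-col start): C('$')=0, C('0')=1, C('1')=6, C('2')=12, C('3')=17
L[0]='0': occ=0, LF[0]=C('0')+0=1+0=1
L[1]='1': occ=0, LF[1]=C('1')+0=6+0=6
L[2]='2': occ=0, LF[2]=C('2')+0=12+0=12
L[3]='3': occ=0, LF[3]=C('3')+0=17+0=17
L[4]='0': occ=1, LF[4]=C('0')+1=1+1=2
L[5]='2': occ=1, LF[5]=C('2')+1=12+1=13
L[6]='3': occ=1, LF[6]=C('3')+1=17+1=18
L[7]='$': occ=0, LF[7]=C('$')+0=0+0=0
L[8]='3': occ=2, LF[8]=C('3')+2=17+2=19
L[9]='1': occ=1, LF[9]=C('1')+1=6+1=7
L[10]='0': occ=2, LF[10]=C('0')+2=1+2=3
L[11]='0': occ=3, LF[11]=C('0')+3=1+3=4
L[12]='2': occ=2, LF[12]=C('2')+2=12+2=14
L[13]='1': occ=2, LF[13]=C('1')+2=6+2=8
L[14]='2': occ=3, LF[14]=C('2')+3=12+3=15
L[15]='2': occ=4, LF[15]=C('2')+4=12+4=16
L[16]='1': occ=3, LF[16]=C('1')+3=6+3=9
L[17]='3': occ=3, LF[17]=C('3')+3=17+3=20
L[18]='1': occ=4, LF[18]=C('1')+4=6+4=10
L[19]='1': occ=5, LF[19]=C('1')+5=6+5=11
L[20]='0': occ=4, LF[20]=C('0')+4=1+4=5

Answer: 1 6 12 17 2 13 18 0 19 7 3 4 14 8 15 16 9 20 10 11 5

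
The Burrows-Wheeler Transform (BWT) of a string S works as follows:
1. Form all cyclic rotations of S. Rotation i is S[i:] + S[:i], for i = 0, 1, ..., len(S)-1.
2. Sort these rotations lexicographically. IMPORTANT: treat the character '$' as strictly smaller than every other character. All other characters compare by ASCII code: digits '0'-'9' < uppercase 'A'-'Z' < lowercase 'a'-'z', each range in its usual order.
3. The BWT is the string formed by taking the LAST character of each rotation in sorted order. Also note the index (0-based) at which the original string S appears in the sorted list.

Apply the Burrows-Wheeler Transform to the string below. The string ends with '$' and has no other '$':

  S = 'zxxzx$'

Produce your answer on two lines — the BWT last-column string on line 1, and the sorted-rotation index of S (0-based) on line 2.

All 6 rotations (rotation i = S[i:]+S[:i]):
  rot[0] = zxxzx$
  rot[1] = xxzx$z
  rot[2] = xzx$zx
  rot[3] = zx$zxx
  rot[4] = x$zxxz
  rot[5] = $zxxzx
Sorted (with $ < everything):
  sorted[0] = $zxxzx  (last char: 'x')
  sorted[1] = x$zxxz  (last char: 'z')
  sorted[2] = xxzx$z  (last char: 'z')
  sorted[3] = xzx$zx  (last char: 'x')
  sorted[4] = zx$zxx  (last char: 'x')
  sorted[5] = zxxzx$  (last char: '$')
Last column: xzzxx$
Original string S is at sorted index 5

Answer: xzzxx$
5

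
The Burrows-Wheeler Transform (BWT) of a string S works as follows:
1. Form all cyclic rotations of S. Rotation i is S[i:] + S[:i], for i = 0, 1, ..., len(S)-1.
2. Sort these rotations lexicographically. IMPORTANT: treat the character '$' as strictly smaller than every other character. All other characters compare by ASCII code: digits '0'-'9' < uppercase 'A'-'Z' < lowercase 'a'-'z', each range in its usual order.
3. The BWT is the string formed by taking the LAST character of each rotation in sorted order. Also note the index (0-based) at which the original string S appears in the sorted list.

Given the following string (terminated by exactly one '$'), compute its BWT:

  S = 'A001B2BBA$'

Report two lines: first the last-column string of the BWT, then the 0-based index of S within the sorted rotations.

All 10 rotations (rotation i = S[i:]+S[:i]):
  rot[0] = A001B2BBA$
  rot[1] = 001B2BBA$A
  rot[2] = 01B2BBA$A0
  rot[3] = 1B2BBA$A00
  rot[4] = B2BBA$A001
  rot[5] = 2BBA$A001B
  rot[6] = BBA$A001B2
  rot[7] = BA$A001B2B
  rot[8] = A$A001B2BB
  rot[9] = $A001B2BBA
Sorted (with $ < everything):
  sorted[0] = $A001B2BBA  (last char: 'A')
  sorted[1] = 001B2BBA$A  (last char: 'A')
  sorted[2] = 01B2BBA$A0  (last char: '0')
  sorted[3] = 1B2BBA$A00  (last char: '0')
  sorted[4] = 2BBA$A001B  (last char: 'B')
  sorted[5] = A$A001B2BB  (last char: 'B')
  sorted[6] = A001B2BBA$  (last char: '$')
  sorted[7] = B2BBA$A001  (last char: '1')
  sorted[8] = BA$A001B2B  (last char: 'B')
  sorted[9] = BBA$A001B2  (last char: '2')
Last column: AA00BB$1B2
Original string S is at sorted index 6

Answer: AA00BB$1B2
6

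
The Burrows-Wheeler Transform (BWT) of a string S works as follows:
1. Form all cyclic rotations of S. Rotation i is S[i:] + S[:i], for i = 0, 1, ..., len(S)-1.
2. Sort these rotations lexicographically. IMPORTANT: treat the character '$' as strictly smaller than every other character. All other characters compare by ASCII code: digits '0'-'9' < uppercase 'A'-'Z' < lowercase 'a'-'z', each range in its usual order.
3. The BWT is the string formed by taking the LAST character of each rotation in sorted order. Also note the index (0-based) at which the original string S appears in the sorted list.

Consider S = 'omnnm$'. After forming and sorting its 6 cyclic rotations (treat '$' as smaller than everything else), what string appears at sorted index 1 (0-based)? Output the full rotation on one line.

All 6 rotations (rotation i = S[i:]+S[:i]):
  rot[0] = omnnm$
  rot[1] = mnnm$o
  rot[2] = nnm$om
  rot[3] = nm$omn
  rot[4] = m$omnn
  rot[5] = $omnnm
Sorted (with $ < everything):
  sorted[0] = $omnnm
  sorted[1] = m$omnn
  sorted[2] = mnnm$o
  sorted[3] = nm$omn
  sorted[4] = nnm$om
  sorted[5] = omnnm$
sorted[1] = m$omnn

Answer: m$omnn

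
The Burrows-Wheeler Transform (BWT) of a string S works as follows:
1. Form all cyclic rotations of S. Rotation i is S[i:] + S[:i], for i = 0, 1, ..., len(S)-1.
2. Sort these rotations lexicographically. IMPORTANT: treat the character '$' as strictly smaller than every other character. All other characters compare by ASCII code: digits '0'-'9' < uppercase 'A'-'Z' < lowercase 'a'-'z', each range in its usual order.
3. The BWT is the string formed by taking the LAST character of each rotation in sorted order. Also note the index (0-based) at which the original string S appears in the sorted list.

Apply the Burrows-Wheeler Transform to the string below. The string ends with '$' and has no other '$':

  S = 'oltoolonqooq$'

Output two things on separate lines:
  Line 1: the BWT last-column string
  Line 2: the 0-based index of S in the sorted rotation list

All 13 rotations (rotation i = S[i:]+S[:i]):
  rot[0] = oltoolonqooq$
  rot[1] = ltoolonqooq$o
  rot[2] = toolonqooq$ol
  rot[3] = oolonqooq$olt
  rot[4] = olonqooq$olto
  rot[5] = lonqooq$oltoo
  rot[6] = onqooq$oltool
  rot[7] = nqooq$oltoolo
  rot[8] = qooq$oltoolon
  rot[9] = ooq$oltoolonq
  rot[10] = oq$oltoolonqo
  rot[11] = q$oltoolonqoo
  rot[12] = $oltoolonqooq
Sorted (with $ < everything):
  sorted[0] = $oltoolonqooq  (last char: 'q')
  sorted[1] = lonqooq$oltoo  (last char: 'o')
  sorted[2] = ltoolonqooq$o  (last char: 'o')
  sorted[3] = nqooq$oltoolo  (last char: 'o')
  sorted[4] = olonqooq$olto  (last char: 'o')
  sorted[5] = oltoolonqooq$  (last char: '$')
  sorted[6] = onqooq$oltool  (last char: 'l')
  sorted[7] = oolonqooq$olt  (last char: 't')
  sorted[8] = ooq$oltoolonq  (last char: 'q')
  sorted[9] = oq$oltoolonqo  (last char: 'o')
  sorted[10] = q$oltoolonqoo  (last char: 'o')
  sorted[11] = qooq$oltoolon  (last char: 'n')
  sorted[12] = toolonqooq$ol  (last char: 'l')
Last column: qoooo$ltqoonl
Original string S is at sorted index 5

Answer: qoooo$ltqoonl
5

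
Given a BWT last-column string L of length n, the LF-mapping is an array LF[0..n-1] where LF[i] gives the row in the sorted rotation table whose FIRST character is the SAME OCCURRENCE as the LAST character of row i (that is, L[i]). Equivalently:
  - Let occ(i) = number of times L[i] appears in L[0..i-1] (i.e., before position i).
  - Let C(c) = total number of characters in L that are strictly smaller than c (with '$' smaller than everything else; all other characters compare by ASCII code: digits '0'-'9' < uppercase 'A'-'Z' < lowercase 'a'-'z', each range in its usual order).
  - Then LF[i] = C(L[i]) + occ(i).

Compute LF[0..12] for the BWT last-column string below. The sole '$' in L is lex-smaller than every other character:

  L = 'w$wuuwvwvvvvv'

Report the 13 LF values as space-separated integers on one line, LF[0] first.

Answer: 9 0 10 1 2 11 3 12 4 5 6 7 8

Derivation:
Char counts: '$':1, 'u':2, 'v':6, 'w':4
C (first-col start): C('$')=0, C('u')=1, C('v')=3, C('w')=9
L[0]='w': occ=0, LF[0]=C('w')+0=9+0=9
L[1]='$': occ=0, LF[1]=C('$')+0=0+0=0
L[2]='w': occ=1, LF[2]=C('w')+1=9+1=10
L[3]='u': occ=0, LF[3]=C('u')+0=1+0=1
L[4]='u': occ=1, LF[4]=C('u')+1=1+1=2
L[5]='w': occ=2, LF[5]=C('w')+2=9+2=11
L[6]='v': occ=0, LF[6]=C('v')+0=3+0=3
L[7]='w': occ=3, LF[7]=C('w')+3=9+3=12
L[8]='v': occ=1, LF[8]=C('v')+1=3+1=4
L[9]='v': occ=2, LF[9]=C('v')+2=3+2=5
L[10]='v': occ=3, LF[10]=C('v')+3=3+3=6
L[11]='v': occ=4, LF[11]=C('v')+4=3+4=7
L[12]='v': occ=5, LF[12]=C('v')+5=3+5=8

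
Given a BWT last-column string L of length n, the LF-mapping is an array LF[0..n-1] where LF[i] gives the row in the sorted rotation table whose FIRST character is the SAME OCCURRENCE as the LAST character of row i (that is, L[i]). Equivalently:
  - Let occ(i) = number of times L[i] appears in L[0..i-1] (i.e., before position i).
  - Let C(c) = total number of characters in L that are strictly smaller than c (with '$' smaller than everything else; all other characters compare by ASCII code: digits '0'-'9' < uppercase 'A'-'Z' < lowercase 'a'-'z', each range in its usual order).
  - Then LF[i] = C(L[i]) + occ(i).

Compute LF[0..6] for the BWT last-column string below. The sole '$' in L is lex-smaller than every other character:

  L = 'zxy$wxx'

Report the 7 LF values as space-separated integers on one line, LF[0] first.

Answer: 6 2 5 0 1 3 4

Derivation:
Char counts: '$':1, 'w':1, 'x':3, 'y':1, 'z':1
C (first-col start): C('$')=0, C('w')=1, C('x')=2, C('y')=5, C('z')=6
L[0]='z': occ=0, LF[0]=C('z')+0=6+0=6
L[1]='x': occ=0, LF[1]=C('x')+0=2+0=2
L[2]='y': occ=0, LF[2]=C('y')+0=5+0=5
L[3]='$': occ=0, LF[3]=C('$')+0=0+0=0
L[4]='w': occ=0, LF[4]=C('w')+0=1+0=1
L[5]='x': occ=1, LF[5]=C('x')+1=2+1=3
L[6]='x': occ=2, LF[6]=C('x')+2=2+2=4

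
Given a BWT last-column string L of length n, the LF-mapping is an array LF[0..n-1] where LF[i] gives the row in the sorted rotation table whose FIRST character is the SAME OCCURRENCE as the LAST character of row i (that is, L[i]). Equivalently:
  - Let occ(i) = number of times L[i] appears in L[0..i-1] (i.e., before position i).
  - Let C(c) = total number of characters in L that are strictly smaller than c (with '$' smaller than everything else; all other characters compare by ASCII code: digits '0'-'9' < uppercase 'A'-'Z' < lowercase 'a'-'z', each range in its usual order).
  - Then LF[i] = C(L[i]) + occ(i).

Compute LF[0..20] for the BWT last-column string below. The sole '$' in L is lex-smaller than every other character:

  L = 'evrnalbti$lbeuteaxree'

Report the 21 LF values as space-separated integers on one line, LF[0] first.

Answer: 5 19 14 13 1 11 3 16 10 0 12 4 6 18 17 7 2 20 15 8 9

Derivation:
Char counts: '$':1, 'a':2, 'b':2, 'e':5, 'i':1, 'l':2, 'n':1, 'r':2, 't':2, 'u':1, 'v':1, 'x':1
C (first-col start): C('$')=0, C('a')=1, C('b')=3, C('e')=5, C('i')=10, C('l')=11, C('n')=13, C('r')=14, C('t')=16, C('u')=18, C('v')=19, C('x')=20
L[0]='e': occ=0, LF[0]=C('e')+0=5+0=5
L[1]='v': occ=0, LF[1]=C('v')+0=19+0=19
L[2]='r': occ=0, LF[2]=C('r')+0=14+0=14
L[3]='n': occ=0, LF[3]=C('n')+0=13+0=13
L[4]='a': occ=0, LF[4]=C('a')+0=1+0=1
L[5]='l': occ=0, LF[5]=C('l')+0=11+0=11
L[6]='b': occ=0, LF[6]=C('b')+0=3+0=3
L[7]='t': occ=0, LF[7]=C('t')+0=16+0=16
L[8]='i': occ=0, LF[8]=C('i')+0=10+0=10
L[9]='$': occ=0, LF[9]=C('$')+0=0+0=0
L[10]='l': occ=1, LF[10]=C('l')+1=11+1=12
L[11]='b': occ=1, LF[11]=C('b')+1=3+1=4
L[12]='e': occ=1, LF[12]=C('e')+1=5+1=6
L[13]='u': occ=0, LF[13]=C('u')+0=18+0=18
L[14]='t': occ=1, LF[14]=C('t')+1=16+1=17
L[15]='e': occ=2, LF[15]=C('e')+2=5+2=7
L[16]='a': occ=1, LF[16]=C('a')+1=1+1=2
L[17]='x': occ=0, LF[17]=C('x')+0=20+0=20
L[18]='r': occ=1, LF[18]=C('r')+1=14+1=15
L[19]='e': occ=3, LF[19]=C('e')+3=5+3=8
L[20]='e': occ=4, LF[20]=C('e')+4=5+4=9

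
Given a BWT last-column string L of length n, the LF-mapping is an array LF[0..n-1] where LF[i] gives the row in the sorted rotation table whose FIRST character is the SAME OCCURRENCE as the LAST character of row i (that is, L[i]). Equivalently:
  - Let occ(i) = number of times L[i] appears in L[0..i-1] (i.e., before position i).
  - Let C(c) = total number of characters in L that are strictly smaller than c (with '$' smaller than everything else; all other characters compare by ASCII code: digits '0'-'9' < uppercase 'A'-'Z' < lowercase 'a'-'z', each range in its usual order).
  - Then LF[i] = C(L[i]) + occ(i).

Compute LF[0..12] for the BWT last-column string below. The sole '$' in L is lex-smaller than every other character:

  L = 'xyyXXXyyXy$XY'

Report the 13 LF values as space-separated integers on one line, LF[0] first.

Char counts: '$':1, 'X':5, 'Y':1, 'x':1, 'y':5
C (first-col start): C('$')=0, C('X')=1, C('Y')=6, C('x')=7, C('y')=8
L[0]='x': occ=0, LF[0]=C('x')+0=7+0=7
L[1]='y': occ=0, LF[1]=C('y')+0=8+0=8
L[2]='y': occ=1, LF[2]=C('y')+1=8+1=9
L[3]='X': occ=0, LF[3]=C('X')+0=1+0=1
L[4]='X': occ=1, LF[4]=C('X')+1=1+1=2
L[5]='X': occ=2, LF[5]=C('X')+2=1+2=3
L[6]='y': occ=2, LF[6]=C('y')+2=8+2=10
L[7]='y': occ=3, LF[7]=C('y')+3=8+3=11
L[8]='X': occ=3, LF[8]=C('X')+3=1+3=4
L[9]='y': occ=4, LF[9]=C('y')+4=8+4=12
L[10]='$': occ=0, LF[10]=C('$')+0=0+0=0
L[11]='X': occ=4, LF[11]=C('X')+4=1+4=5
L[12]='Y': occ=0, LF[12]=C('Y')+0=6+0=6

Answer: 7 8 9 1 2 3 10 11 4 12 0 5 6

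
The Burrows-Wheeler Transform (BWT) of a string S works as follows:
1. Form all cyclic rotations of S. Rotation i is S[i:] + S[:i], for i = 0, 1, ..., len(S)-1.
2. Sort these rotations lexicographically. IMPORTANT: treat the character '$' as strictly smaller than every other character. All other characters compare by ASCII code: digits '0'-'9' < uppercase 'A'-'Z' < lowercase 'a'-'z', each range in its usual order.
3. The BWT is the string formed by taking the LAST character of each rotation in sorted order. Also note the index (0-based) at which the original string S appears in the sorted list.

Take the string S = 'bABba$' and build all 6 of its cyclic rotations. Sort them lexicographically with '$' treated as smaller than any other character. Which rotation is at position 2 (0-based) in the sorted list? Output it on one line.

All 6 rotations (rotation i = S[i:]+S[:i]):
  rot[0] = bABba$
  rot[1] = ABba$b
  rot[2] = Bba$bA
  rot[3] = ba$bAB
  rot[4] = a$bABb
  rot[5] = $bABba
Sorted (with $ < everything):
  sorted[0] = $bABba
  sorted[1] = ABba$b
  sorted[2] = Bba$bA
  sorted[3] = a$bABb
  sorted[4] = bABba$
  sorted[5] = ba$bAB
sorted[2] = Bba$bA

Answer: Bba$bA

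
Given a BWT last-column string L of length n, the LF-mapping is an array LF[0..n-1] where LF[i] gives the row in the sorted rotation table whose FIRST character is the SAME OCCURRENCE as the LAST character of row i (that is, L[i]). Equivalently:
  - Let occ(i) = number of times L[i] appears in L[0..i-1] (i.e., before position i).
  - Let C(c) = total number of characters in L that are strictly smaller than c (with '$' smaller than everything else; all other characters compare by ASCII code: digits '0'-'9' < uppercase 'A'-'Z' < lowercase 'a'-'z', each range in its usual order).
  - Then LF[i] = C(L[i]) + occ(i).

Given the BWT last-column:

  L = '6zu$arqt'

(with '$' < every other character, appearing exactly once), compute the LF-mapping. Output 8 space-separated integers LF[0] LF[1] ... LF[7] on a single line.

Char counts: '$':1, '6':1, 'a':1, 'q':1, 'r':1, 't':1, 'u':1, 'z':1
C (first-col start): C('$')=0, C('6')=1, C('a')=2, C('q')=3, C('r')=4, C('t')=5, C('u')=6, C('z')=7
L[0]='6': occ=0, LF[0]=C('6')+0=1+0=1
L[1]='z': occ=0, LF[1]=C('z')+0=7+0=7
L[2]='u': occ=0, LF[2]=C('u')+0=6+0=6
L[3]='$': occ=0, LF[3]=C('$')+0=0+0=0
L[4]='a': occ=0, LF[4]=C('a')+0=2+0=2
L[5]='r': occ=0, LF[5]=C('r')+0=4+0=4
L[6]='q': occ=0, LF[6]=C('q')+0=3+0=3
L[7]='t': occ=0, LF[7]=C('t')+0=5+0=5

Answer: 1 7 6 0 2 4 3 5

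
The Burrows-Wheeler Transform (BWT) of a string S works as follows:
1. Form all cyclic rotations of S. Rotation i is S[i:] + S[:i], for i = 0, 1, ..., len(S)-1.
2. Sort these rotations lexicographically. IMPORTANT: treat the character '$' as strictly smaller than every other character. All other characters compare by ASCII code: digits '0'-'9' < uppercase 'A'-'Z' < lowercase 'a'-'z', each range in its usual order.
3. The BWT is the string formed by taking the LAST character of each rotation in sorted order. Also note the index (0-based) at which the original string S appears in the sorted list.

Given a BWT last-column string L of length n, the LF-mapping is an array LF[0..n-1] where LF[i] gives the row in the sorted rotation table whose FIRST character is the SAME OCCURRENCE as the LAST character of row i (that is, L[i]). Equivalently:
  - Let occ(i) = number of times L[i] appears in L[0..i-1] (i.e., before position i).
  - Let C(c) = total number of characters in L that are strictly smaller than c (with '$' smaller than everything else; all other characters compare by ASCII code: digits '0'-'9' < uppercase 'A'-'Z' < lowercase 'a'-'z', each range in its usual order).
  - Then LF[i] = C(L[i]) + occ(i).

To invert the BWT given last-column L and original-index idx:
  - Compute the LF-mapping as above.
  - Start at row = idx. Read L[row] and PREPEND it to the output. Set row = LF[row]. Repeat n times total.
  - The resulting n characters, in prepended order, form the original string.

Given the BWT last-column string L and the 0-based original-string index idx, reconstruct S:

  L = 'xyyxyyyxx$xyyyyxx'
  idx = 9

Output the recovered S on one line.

Answer: yxxxyyyxyyyxyxyx$

Derivation:
LF mapping: 1 8 9 2 10 11 12 3 4 0 5 13 14 15 16 6 7
Walk LF starting at row 9, prepending L[row]:
  step 1: row=9, L[9]='$', prepend. Next row=LF[9]=0
  step 2: row=0, L[0]='x', prepend. Next row=LF[0]=1
  step 3: row=1, L[1]='y', prepend. Next row=LF[1]=8
  step 4: row=8, L[8]='x', prepend. Next row=LF[8]=4
  step 5: row=4, L[4]='y', prepend. Next row=LF[4]=10
  step 6: row=10, L[10]='x', prepend. Next row=LF[10]=5
  step 7: row=5, L[5]='y', prepend. Next row=LF[5]=11
  step 8: row=11, L[11]='y', prepend. Next row=LF[11]=13
  step 9: row=13, L[13]='y', prepend. Next row=LF[13]=15
  step 10: row=15, L[15]='x', prepend. Next row=LF[15]=6
  step 11: row=6, L[6]='y', prepend. Next row=LF[6]=12
  step 12: row=12, L[12]='y', prepend. Next row=LF[12]=14
  step 13: row=14, L[14]='y', prepend. Next row=LF[14]=16
  step 14: row=16, L[16]='x', prepend. Next row=LF[16]=7
  step 15: row=7, L[7]='x', prepend. Next row=LF[7]=3
  step 16: row=3, L[3]='x', prepend. Next row=LF[3]=2
  step 17: row=2, L[2]='y', prepend. Next row=LF[2]=9
Reversed output: yxxxyyyxyyyxyxyx$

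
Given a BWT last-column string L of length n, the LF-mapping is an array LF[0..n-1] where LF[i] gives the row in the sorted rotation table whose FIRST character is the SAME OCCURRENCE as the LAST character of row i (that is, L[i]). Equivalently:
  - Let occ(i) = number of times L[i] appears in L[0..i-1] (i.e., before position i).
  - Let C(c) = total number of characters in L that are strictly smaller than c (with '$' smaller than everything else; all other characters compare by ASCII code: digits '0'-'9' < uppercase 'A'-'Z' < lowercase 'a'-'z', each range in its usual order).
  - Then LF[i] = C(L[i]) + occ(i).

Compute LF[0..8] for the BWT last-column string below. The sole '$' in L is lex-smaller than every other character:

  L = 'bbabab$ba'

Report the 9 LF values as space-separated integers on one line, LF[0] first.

Answer: 4 5 1 6 2 7 0 8 3

Derivation:
Char counts: '$':1, 'a':3, 'b':5
C (first-col start): C('$')=0, C('a')=1, C('b')=4
L[0]='b': occ=0, LF[0]=C('b')+0=4+0=4
L[1]='b': occ=1, LF[1]=C('b')+1=4+1=5
L[2]='a': occ=0, LF[2]=C('a')+0=1+0=1
L[3]='b': occ=2, LF[3]=C('b')+2=4+2=6
L[4]='a': occ=1, LF[4]=C('a')+1=1+1=2
L[5]='b': occ=3, LF[5]=C('b')+3=4+3=7
L[6]='$': occ=0, LF[6]=C('$')+0=0+0=0
L[7]='b': occ=4, LF[7]=C('b')+4=4+4=8
L[8]='a': occ=2, LF[8]=C('a')+2=1+2=3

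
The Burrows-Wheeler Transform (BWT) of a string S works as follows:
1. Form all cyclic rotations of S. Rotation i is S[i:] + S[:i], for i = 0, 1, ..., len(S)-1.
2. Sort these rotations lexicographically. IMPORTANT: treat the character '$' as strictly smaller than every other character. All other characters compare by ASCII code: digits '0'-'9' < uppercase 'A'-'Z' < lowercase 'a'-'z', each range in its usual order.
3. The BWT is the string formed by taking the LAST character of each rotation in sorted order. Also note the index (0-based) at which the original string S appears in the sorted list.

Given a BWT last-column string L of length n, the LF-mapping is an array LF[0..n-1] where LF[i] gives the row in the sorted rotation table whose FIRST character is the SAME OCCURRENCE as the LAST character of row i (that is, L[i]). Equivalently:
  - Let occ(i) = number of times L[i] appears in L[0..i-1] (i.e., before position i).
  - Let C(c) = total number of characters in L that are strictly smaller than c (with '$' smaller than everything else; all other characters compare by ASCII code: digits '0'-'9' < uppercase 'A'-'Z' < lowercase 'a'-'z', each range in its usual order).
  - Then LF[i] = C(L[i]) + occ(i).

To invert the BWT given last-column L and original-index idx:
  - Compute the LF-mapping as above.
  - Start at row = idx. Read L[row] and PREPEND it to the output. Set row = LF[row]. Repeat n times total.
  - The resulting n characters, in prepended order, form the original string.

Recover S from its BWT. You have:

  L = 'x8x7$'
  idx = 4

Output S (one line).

Answer: x87x$

Derivation:
LF mapping: 3 2 4 1 0
Walk LF starting at row 4, prepending L[row]:
  step 1: row=4, L[4]='$', prepend. Next row=LF[4]=0
  step 2: row=0, L[0]='x', prepend. Next row=LF[0]=3
  step 3: row=3, L[3]='7', prepend. Next row=LF[3]=1
  step 4: row=1, L[1]='8', prepend. Next row=LF[1]=2
  step 5: row=2, L[2]='x', prepend. Next row=LF[2]=4
Reversed output: x87x$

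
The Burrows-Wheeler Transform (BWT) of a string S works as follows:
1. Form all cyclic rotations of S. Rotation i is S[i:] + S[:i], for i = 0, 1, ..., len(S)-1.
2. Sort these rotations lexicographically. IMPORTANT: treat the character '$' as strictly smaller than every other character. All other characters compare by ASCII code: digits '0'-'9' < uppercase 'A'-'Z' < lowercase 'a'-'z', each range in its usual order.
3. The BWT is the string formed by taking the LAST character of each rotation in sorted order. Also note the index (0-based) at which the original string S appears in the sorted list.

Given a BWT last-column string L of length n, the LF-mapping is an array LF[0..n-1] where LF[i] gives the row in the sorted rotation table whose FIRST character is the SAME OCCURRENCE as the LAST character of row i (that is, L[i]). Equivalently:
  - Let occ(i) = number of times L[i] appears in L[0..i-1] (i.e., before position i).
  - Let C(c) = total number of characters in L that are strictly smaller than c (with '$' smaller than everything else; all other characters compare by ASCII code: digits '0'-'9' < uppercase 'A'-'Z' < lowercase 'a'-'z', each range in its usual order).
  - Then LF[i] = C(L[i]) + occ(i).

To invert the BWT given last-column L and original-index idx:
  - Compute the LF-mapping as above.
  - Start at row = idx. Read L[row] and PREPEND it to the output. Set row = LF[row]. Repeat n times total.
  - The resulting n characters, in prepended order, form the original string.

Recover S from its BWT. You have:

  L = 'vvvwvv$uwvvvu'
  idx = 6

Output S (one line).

LF mapping: 3 4 5 11 6 7 0 1 12 8 9 10 2
Walk LF starting at row 6, prepending L[row]:
  step 1: row=6, L[6]='$', prepend. Next row=LF[6]=0
  step 2: row=0, L[0]='v', prepend. Next row=LF[0]=3
  step 3: row=3, L[3]='w', prepend. Next row=LF[3]=11
  step 4: row=11, L[11]='v', prepend. Next row=LF[11]=10
  step 5: row=10, L[10]='v', prepend. Next row=LF[10]=9
  step 6: row=9, L[9]='v', prepend. Next row=LF[9]=8
  step 7: row=8, L[8]='w', prepend. Next row=LF[8]=12
  step 8: row=12, L[12]='u', prepend. Next row=LF[12]=2
  step 9: row=2, L[2]='v', prepend. Next row=LF[2]=5
  step 10: row=5, L[5]='v', prepend. Next row=LF[5]=7
  step 11: row=7, L[7]='u', prepend. Next row=LF[7]=1
  step 12: row=1, L[1]='v', prepend. Next row=LF[1]=4
  step 13: row=4, L[4]='v', prepend. Next row=LF[4]=6
Reversed output: vvuvvuwvvvwv$

Answer: vvuvvuwvvvwv$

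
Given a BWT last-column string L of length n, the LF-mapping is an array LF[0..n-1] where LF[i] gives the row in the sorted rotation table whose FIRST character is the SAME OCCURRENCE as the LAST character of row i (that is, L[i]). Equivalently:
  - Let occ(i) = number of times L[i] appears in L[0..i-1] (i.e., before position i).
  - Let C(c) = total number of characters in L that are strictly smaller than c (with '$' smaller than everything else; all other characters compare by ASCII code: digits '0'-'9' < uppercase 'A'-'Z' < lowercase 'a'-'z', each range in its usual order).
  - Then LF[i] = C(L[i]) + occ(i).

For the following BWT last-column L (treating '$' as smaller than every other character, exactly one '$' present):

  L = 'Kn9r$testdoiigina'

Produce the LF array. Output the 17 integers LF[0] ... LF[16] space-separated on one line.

Char counts: '$':1, '9':1, 'K':1, 'a':1, 'd':1, 'e':1, 'g':1, 'i':3, 'n':2, 'o':1, 'r':1, 's':1, 't':2
C (first-col start): C('$')=0, C('9')=1, C('K')=2, C('a')=3, C('d')=4, C('e')=5, C('g')=6, C('i')=7, C('n')=10, C('o')=12, C('r')=13, C('s')=14, C('t')=15
L[0]='K': occ=0, LF[0]=C('K')+0=2+0=2
L[1]='n': occ=0, LF[1]=C('n')+0=10+0=10
L[2]='9': occ=0, LF[2]=C('9')+0=1+0=1
L[3]='r': occ=0, LF[3]=C('r')+0=13+0=13
L[4]='$': occ=0, LF[4]=C('$')+0=0+0=0
L[5]='t': occ=0, LF[5]=C('t')+0=15+0=15
L[6]='e': occ=0, LF[6]=C('e')+0=5+0=5
L[7]='s': occ=0, LF[7]=C('s')+0=14+0=14
L[8]='t': occ=1, LF[8]=C('t')+1=15+1=16
L[9]='d': occ=0, LF[9]=C('d')+0=4+0=4
L[10]='o': occ=0, LF[10]=C('o')+0=12+0=12
L[11]='i': occ=0, LF[11]=C('i')+0=7+0=7
L[12]='i': occ=1, LF[12]=C('i')+1=7+1=8
L[13]='g': occ=0, LF[13]=C('g')+0=6+0=6
L[14]='i': occ=2, LF[14]=C('i')+2=7+2=9
L[15]='n': occ=1, LF[15]=C('n')+1=10+1=11
L[16]='a': occ=0, LF[16]=C('a')+0=3+0=3

Answer: 2 10 1 13 0 15 5 14 16 4 12 7 8 6 9 11 3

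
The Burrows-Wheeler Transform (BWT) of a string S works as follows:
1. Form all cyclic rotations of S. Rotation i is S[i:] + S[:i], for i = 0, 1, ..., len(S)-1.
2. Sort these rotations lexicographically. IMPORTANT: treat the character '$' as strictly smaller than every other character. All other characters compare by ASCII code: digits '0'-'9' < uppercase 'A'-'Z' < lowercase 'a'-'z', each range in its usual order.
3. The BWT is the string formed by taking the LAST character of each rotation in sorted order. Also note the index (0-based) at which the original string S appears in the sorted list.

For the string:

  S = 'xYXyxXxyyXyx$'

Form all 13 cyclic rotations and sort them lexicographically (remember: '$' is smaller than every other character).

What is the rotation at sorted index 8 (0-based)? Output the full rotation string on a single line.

Answer: xyyXyx$xYXyxX

Derivation:
All 13 rotations (rotation i = S[i:]+S[:i]):
  rot[0] = xYXyxXxyyXyx$
  rot[1] = YXyxXxyyXyx$x
  rot[2] = XyxXxyyXyx$xY
  rot[3] = yxXxyyXyx$xYX
  rot[4] = xXxyyXyx$xYXy
  rot[5] = XxyyXyx$xYXyx
  rot[6] = xyyXyx$xYXyxX
  rot[7] = yyXyx$xYXyxXx
  rot[8] = yXyx$xYXyxXxy
  rot[9] = Xyx$xYXyxXxyy
  rot[10] = yx$xYXyxXxyyX
  rot[11] = x$xYXyxXxyyXy
  rot[12] = $xYXyxXxyyXyx
Sorted (with $ < everything):
  sorted[0] = $xYXyxXxyyXyx
  sorted[1] = XxyyXyx$xYXyx
  sorted[2] = Xyx$xYXyxXxyy
  sorted[3] = XyxXxyyXyx$xY
  sorted[4] = YXyxXxyyXyx$x
  sorted[5] = x$xYXyxXxyyXy
  sorted[6] = xXxyyXyx$xYXy
  sorted[7] = xYXyxXxyyXyx$
  sorted[8] = xyyXyx$xYXyxX
  sorted[9] = yXyx$xYXyxXxy
  sorted[10] = yx$xYXyxXxyyX
  sorted[11] = yxXxyyXyx$xYX
  sorted[12] = yyXyx$xYXyxXx
sorted[8] = xyyXyx$xYXyxX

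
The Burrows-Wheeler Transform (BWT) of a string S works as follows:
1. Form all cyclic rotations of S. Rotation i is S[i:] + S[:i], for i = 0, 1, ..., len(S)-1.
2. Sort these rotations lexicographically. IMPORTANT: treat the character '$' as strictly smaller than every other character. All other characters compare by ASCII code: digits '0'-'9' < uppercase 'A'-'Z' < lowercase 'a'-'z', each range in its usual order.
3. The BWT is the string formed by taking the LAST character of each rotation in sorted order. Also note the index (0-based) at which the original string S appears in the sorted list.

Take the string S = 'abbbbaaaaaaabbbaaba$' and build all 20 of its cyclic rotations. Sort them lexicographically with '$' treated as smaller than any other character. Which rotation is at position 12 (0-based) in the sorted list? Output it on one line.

Answer: ba$abbbbaaaaaaabbbaa

Derivation:
All 20 rotations (rotation i = S[i:]+S[:i]):
  rot[0] = abbbbaaaaaaabbbaaba$
  rot[1] = bbbbaaaaaaabbbaaba$a
  rot[2] = bbbaaaaaaabbbaaba$ab
  rot[3] = bbaaaaaaabbbaaba$abb
  rot[4] = baaaaaaabbbaaba$abbb
  rot[5] = aaaaaaabbbaaba$abbbb
  rot[6] = aaaaaabbbaaba$abbbba
  rot[7] = aaaaabbbaaba$abbbbaa
  rot[8] = aaaabbbaaba$abbbbaaa
  rot[9] = aaabbbaaba$abbbbaaaa
  rot[10] = aabbbaaba$abbbbaaaaa
  rot[11] = abbbaaba$abbbbaaaaaa
  rot[12] = bbbaaba$abbbbaaaaaaa
  rot[13] = bbaaba$abbbbaaaaaaab
  rot[14] = baaba$abbbbaaaaaaabb
  rot[15] = aaba$abbbbaaaaaaabbb
  rot[16] = aba$abbbbaaaaaaabbba
  rot[17] = ba$abbbbaaaaaaabbbaa
  rot[18] = a$abbbbaaaaaaabbbaab
  rot[19] = $abbbbaaaaaaabbbaaba
Sorted (with $ < everything):
  sorted[0] = $abbbbaaaaaaabbbaaba
  sorted[1] = a$abbbbaaaaaaabbbaab
  sorted[2] = aaaaaaabbbaaba$abbbb
  sorted[3] = aaaaaabbbaaba$abbbba
  sorted[4] = aaaaabbbaaba$abbbbaa
  sorted[5] = aaaabbbaaba$abbbbaaa
  sorted[6] = aaabbbaaba$abbbbaaaa
  sorted[7] = aaba$abbbbaaaaaaabbb
  sorted[8] = aabbbaaba$abbbbaaaaa
  sorted[9] = aba$abbbbaaaaaaabbba
  sorted[10] = abbbaaba$abbbbaaaaaa
  sorted[11] = abbbbaaaaaaabbbaaba$
  sorted[12] = ba$abbbbaaaaaaabbbaa
  sorted[13] = baaaaaaabbbaaba$abbb
  sorted[14] = baaba$abbbbaaaaaaabb
  sorted[15] = bbaaaaaaabbbaaba$abb
  sorted[16] = bbaaba$abbbbaaaaaaab
  sorted[17] = bbbaaaaaaabbbaaba$ab
  sorted[18] = bbbaaba$abbbbaaaaaaa
  sorted[19] = bbbbaaaaaaabbbaaba$a
sorted[12] = ba$abbbbaaaaaaabbbaa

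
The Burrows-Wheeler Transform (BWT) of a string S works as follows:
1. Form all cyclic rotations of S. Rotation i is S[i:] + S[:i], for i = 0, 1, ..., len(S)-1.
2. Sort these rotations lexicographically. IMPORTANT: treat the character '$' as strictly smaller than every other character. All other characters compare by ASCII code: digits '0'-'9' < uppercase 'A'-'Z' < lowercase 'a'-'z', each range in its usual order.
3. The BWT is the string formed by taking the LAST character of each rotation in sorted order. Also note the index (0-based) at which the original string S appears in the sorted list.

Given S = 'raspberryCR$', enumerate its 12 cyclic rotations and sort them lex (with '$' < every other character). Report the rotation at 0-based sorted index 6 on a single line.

All 12 rotations (rotation i = S[i:]+S[:i]):
  rot[0] = raspberryCR$
  rot[1] = aspberryCR$r
  rot[2] = spberryCR$ra
  rot[3] = pberryCR$ras
  rot[4] = berryCR$rasp
  rot[5] = erryCR$raspb
  rot[6] = rryCR$raspbe
  rot[7] = ryCR$raspber
  rot[8] = yCR$raspberr
  rot[9] = CR$raspberry
  rot[10] = R$raspberryC
  rot[11] = $raspberryCR
Sorted (with $ < everything):
  sorted[0] = $raspberryCR
  sorted[1] = CR$raspberry
  sorted[2] = R$raspberryC
  sorted[3] = aspberryCR$r
  sorted[4] = berryCR$rasp
  sorted[5] = erryCR$raspb
  sorted[6] = pberryCR$ras
  sorted[7] = raspberryCR$
  sorted[8] = rryCR$raspbe
  sorted[9] = ryCR$raspber
  sorted[10] = spberryCR$ra
  sorted[11] = yCR$raspberr
sorted[6] = pberryCR$ras

Answer: pberryCR$ras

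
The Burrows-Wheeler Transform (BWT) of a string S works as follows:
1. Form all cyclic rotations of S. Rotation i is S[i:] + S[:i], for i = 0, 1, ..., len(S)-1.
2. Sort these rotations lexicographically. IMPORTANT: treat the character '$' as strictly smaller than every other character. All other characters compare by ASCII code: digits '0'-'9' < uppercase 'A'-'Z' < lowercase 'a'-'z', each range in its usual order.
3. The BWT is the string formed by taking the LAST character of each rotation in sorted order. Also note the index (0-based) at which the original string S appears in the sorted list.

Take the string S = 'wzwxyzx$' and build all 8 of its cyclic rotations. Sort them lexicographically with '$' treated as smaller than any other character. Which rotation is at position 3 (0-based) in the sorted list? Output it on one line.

All 8 rotations (rotation i = S[i:]+S[:i]):
  rot[0] = wzwxyzx$
  rot[1] = zwxyzx$w
  rot[2] = wxyzx$wz
  rot[3] = xyzx$wzw
  rot[4] = yzx$wzwx
  rot[5] = zx$wzwxy
  rot[6] = x$wzwxyz
  rot[7] = $wzwxyzx
Sorted (with $ < everything):
  sorted[0] = $wzwxyzx
  sorted[1] = wxyzx$wz
  sorted[2] = wzwxyzx$
  sorted[3] = x$wzwxyz
  sorted[4] = xyzx$wzw
  sorted[5] = yzx$wzwx
  sorted[6] = zwxyzx$w
  sorted[7] = zx$wzwxy
sorted[3] = x$wzwxyz

Answer: x$wzwxyz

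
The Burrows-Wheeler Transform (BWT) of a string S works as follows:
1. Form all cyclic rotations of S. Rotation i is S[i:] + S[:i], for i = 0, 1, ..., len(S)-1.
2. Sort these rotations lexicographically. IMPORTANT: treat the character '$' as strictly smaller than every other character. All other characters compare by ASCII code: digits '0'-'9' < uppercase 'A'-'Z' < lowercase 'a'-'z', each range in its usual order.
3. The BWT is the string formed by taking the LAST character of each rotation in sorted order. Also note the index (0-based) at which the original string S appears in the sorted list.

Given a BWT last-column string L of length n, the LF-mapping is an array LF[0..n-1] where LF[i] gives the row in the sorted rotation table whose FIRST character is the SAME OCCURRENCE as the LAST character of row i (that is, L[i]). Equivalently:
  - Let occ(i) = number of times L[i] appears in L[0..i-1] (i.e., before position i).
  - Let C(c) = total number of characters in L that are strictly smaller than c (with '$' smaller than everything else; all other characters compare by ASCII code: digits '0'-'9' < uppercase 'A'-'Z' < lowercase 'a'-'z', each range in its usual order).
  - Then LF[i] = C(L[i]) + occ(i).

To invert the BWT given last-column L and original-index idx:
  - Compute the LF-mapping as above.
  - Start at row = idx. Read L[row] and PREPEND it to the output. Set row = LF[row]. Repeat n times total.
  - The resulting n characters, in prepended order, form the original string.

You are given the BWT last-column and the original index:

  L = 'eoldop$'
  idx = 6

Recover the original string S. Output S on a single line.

LF mapping: 2 4 3 1 5 6 0
Walk LF starting at row 6, prepending L[row]:
  step 1: row=6, L[6]='$', prepend. Next row=LF[6]=0
  step 2: row=0, L[0]='e', prepend. Next row=LF[0]=2
  step 3: row=2, L[2]='l', prepend. Next row=LF[2]=3
  step 4: row=3, L[3]='d', prepend. Next row=LF[3]=1
  step 5: row=1, L[1]='o', prepend. Next row=LF[1]=4
  step 6: row=4, L[4]='o', prepend. Next row=LF[4]=5
  step 7: row=5, L[5]='p', prepend. Next row=LF[5]=6
Reversed output: poodle$

Answer: poodle$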